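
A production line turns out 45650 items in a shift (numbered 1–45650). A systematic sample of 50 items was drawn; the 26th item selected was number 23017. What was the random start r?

k = 45650/50 = 913
r = 23017 − (26−1)×913 = 23017 − 22825 = 192

192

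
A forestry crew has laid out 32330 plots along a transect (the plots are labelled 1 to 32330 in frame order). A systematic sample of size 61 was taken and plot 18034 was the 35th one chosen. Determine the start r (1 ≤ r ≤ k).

k = 32330/61 = 530
r = 18034 − (35−1)×530 = 18034 − 18020 = 14

14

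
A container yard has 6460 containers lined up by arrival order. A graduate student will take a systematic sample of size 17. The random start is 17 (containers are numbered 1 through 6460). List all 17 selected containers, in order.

17, 397, 777, 1157, 1537, 1917, 2297, 2677, 3057, 3437, 3817, 4197, 4577, 4957, 5337, 5717, 6097

k = N/n = 6460/17 = 380
container 1: 17
container 2: 17 + 380 = 397
container 3: 397 + 380 = 777
container 4: 777 + 380 = 1157
container 5: 1157 + 380 = 1537
container 6: 1537 + 380 = 1917
container 7: 1917 + 380 = 2297
container 8: 2297 + 380 = 2677
container 9: 2677 + 380 = 3057
container 10: 3057 + 380 = 3437
container 11: 3437 + 380 = 3817
container 12: 3817 + 380 = 4197
container 13: 4197 + 380 = 4577
container 14: 4577 + 380 = 4957
container 15: 4957 + 380 = 5337
container 16: 5337 + 380 = 5717
container 17: 5717 + 380 = 6097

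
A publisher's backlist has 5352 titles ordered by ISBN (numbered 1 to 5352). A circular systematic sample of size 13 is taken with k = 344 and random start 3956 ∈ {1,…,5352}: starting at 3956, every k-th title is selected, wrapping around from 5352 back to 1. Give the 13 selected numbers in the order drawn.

Selection 1: 3956
Selection 2: 3956 + 344 = 4300
Selection 3: 4300 + 344 = 4644
Selection 4: 4644 + 344 = 4988
Selection 5: 4988 + 344 = 5332
Selection 6: 5332 + 344 = 5676 → 5676 − 5352 = 324
Selection 7: 324 + 344 = 668
Selection 8: 668 + 344 = 1012
Selection 9: 1012 + 344 = 1356
Selection 10: 1356 + 344 = 1700
Selection 11: 1700 + 344 = 2044
Selection 12: 2044 + 344 = 2388
Selection 13: 2388 + 344 = 2732

3956, 4300, 4644, 4988, 5332, 324, 668, 1012, 1356, 1700, 2044, 2388, 2732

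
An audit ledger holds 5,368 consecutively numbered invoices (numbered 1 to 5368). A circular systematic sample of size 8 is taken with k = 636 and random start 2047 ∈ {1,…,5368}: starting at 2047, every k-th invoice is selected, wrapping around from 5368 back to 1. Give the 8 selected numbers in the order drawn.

2047, 2683, 3319, 3955, 4591, 5227, 495, 1131

Selection 1: 2047
Selection 2: 2047 + 636 = 2683
Selection 3: 2683 + 636 = 3319
Selection 4: 3319 + 636 = 3955
Selection 5: 3955 + 636 = 4591
Selection 6: 4591 + 636 = 5227
Selection 7: 5227 + 636 = 5863 → 5863 − 5368 = 495
Selection 8: 495 + 636 = 1131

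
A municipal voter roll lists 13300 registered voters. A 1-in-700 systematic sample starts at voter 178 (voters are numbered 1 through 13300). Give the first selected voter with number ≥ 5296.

k = 700
Steps past start: ⌈(5296 − 178)/700⌉ = ⌈5118/700⌉ = 8
Selected voter: 178 + 8×700 = 5778

5778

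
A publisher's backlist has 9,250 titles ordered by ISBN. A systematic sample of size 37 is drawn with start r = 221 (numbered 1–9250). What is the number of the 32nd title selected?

k = 9250/37 = 250
32nd selection = r + (32−1)·k = 221 + 31×250 = 221 + 7750 = 7971

7971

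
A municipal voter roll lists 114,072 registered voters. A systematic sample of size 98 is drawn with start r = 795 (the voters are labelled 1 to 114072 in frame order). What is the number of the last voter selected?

113703

k = 114072/98 = 1164
98th selection = r + (98−1)·k = 795 + 97×1164 = 795 + 112908 = 113703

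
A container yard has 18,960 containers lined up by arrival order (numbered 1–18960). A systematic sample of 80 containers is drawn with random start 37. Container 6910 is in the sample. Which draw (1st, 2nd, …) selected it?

30

k = 18960/80 = 237
position = (6910 − 37)/237 + 1 = 6873/237 + 1 = 29 + 1 = 30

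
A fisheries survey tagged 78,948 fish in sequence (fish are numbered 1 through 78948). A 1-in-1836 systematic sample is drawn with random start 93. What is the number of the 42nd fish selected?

k = 1836
42nd selection = r + (42−1)·k = 93 + 41×1836 = 93 + 75276 = 75369

75369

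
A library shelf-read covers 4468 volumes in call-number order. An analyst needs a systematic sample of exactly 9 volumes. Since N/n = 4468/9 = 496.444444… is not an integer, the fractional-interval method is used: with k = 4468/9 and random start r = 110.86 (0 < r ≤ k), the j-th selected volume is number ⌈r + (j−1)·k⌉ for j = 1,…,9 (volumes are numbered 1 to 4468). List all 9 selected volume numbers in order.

j=1: r + 0k = 110.86 → ⌈·⌉ = 111
j=2: r + 1k = 607.304444… → ⌈·⌉ = 608
j=3: r + 2k = 1103.748888… → ⌈·⌉ = 1104
j=4: r + 3k = 1600.193333… → ⌈·⌉ = 1601
j=5: r + 4k = 2096.637777… → ⌈·⌉ = 2097
j=6: r + 5k = 2593.082222… → ⌈·⌉ = 2594
j=7: r + 6k = 3089.526666… → ⌈·⌉ = 3090
j=8: r + 7k = 3585.971111… → ⌈·⌉ = 3586
j=9: r + 8k = 4082.415555… → ⌈·⌉ = 4083

111, 608, 1104, 1601, 2097, 2594, 3090, 3586, 4083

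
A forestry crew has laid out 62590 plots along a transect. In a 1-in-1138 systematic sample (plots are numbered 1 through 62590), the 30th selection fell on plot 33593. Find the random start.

k = 1138
r = 33593 − (30−1)×1138 = 33593 − 33002 = 591

591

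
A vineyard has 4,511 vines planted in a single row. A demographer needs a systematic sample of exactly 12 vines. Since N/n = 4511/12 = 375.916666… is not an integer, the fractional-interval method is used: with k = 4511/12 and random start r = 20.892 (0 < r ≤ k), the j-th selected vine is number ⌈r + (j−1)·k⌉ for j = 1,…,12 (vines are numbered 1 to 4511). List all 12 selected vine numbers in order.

21, 397, 773, 1149, 1525, 1901, 2277, 2653, 3029, 3405, 3781, 4156

j=1: r + 0k = 20.892 → ⌈·⌉ = 21
j=2: r + 1k = 396.808666… → ⌈·⌉ = 397
j=3: r + 2k = 772.725333… → ⌈·⌉ = 773
j=4: r + 3k = 1148.642 → ⌈·⌉ = 1149
j=5: r + 4k = 1524.558666… → ⌈·⌉ = 1525
j=6: r + 5k = 1900.475333… → ⌈·⌉ = 1901
j=7: r + 6k = 2276.392 → ⌈·⌉ = 2277
j=8: r + 7k = 2652.308666… → ⌈·⌉ = 2653
j=9: r + 8k = 3028.225333… → ⌈·⌉ = 3029
j=10: r + 9k = 3404.142 → ⌈·⌉ = 3405
j=11: r + 10k = 3780.058666… → ⌈·⌉ = 3781
j=12: r + 11k = 4155.975333… → ⌈·⌉ = 4156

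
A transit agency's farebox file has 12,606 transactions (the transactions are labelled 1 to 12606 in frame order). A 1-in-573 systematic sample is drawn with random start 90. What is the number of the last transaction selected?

12123

k = 573
22nd selection = r + (22−1)·k = 90 + 21×573 = 90 + 12033 = 12123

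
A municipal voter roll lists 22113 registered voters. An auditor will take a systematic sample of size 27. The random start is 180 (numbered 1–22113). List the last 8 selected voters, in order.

15741, 16560, 17379, 18198, 19017, 19836, 20655, 21474

k = N/n = 22113/27 = 819
20th selection = 180 + 19×819 = 15741
21st: 15741 + 819 = 16560
22nd: 16560 + 819 = 17379
23rd: 17379 + 819 = 18198
24th: 18198 + 819 = 19017
25th: 19017 + 819 = 19836
26th: 19836 + 819 = 20655
27th: 20655 + 819 = 21474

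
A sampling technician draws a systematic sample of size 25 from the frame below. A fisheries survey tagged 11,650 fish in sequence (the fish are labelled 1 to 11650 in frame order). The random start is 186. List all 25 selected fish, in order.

k = N/n = 11650/25 = 466
fish 1: 186
fish 2: 186 + 466 = 652
fish 3: 652 + 466 = 1118
fish 4: 1118 + 466 = 1584
fish 5: 1584 + 466 = 2050
fish 6: 2050 + 466 = 2516
fish 7: 2516 + 466 = 2982
fish 8: 2982 + 466 = 3448
fish 9: 3448 + 466 = 3914
fish 10: 3914 + 466 = 4380
fish 11: 4380 + 466 = 4846
fish 12: 4846 + 466 = 5312
fish 13: 5312 + 466 = 5778
fish 14: 5778 + 466 = 6244
fish 15: 6244 + 466 = 6710
fish 16: 6710 + 466 = 7176
fish 17: 7176 + 466 = 7642
fish 18: 7642 + 466 = 8108
fish 19: 8108 + 466 = 8574
fish 20: 8574 + 466 = 9040
fish 21: 9040 + 466 = 9506
fish 22: 9506 + 466 = 9972
fish 23: 9972 + 466 = 10438
fish 24: 10438 + 466 = 10904
fish 25: 10904 + 466 = 11370

186, 652, 1118, 1584, 2050, 2516, 2982, 3448, 3914, 4380, 4846, 5312, 5778, 6244, 6710, 7176, 7642, 8108, 8574, 9040, 9506, 9972, 10438, 10904, 11370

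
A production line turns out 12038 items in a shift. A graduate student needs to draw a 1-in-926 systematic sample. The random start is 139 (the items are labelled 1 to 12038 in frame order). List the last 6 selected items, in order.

8th selection = 139 + 7×926 = 6621
9th: 6621 + 926 = 7547
10th: 7547 + 926 = 8473
11th: 8473 + 926 = 9399
12th: 9399 + 926 = 10325
13th: 10325 + 926 = 11251

6621, 7547, 8473, 9399, 10325, 11251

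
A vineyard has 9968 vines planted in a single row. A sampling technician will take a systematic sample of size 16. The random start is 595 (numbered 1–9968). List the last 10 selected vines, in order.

4333, 4956, 5579, 6202, 6825, 7448, 8071, 8694, 9317, 9940

k = N/n = 9968/16 = 623
7th selection = 595 + 6×623 = 4333
8th: 4333 + 623 = 4956
9th: 4956 + 623 = 5579
10th: 5579 + 623 = 6202
11th: 6202 + 623 = 6825
12th: 6825 + 623 = 7448
13th: 7448 + 623 = 8071
14th: 8071 + 623 = 8694
15th: 8694 + 623 = 9317
16th: 9317 + 623 = 9940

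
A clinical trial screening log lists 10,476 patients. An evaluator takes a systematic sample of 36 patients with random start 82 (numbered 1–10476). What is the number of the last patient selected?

k = 10476/36 = 291
36th selection = r + (36−1)·k = 82 + 35×291 = 82 + 10185 = 10267

10267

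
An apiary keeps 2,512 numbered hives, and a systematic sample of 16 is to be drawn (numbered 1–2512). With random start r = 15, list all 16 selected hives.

15, 172, 329, 486, 643, 800, 957, 1114, 1271, 1428, 1585, 1742, 1899, 2056, 2213, 2370

k = N/n = 2512/16 = 157
hive 1: 15
hive 2: 15 + 157 = 172
hive 3: 172 + 157 = 329
hive 4: 329 + 157 = 486
hive 5: 486 + 157 = 643
hive 6: 643 + 157 = 800
hive 7: 800 + 157 = 957
hive 8: 957 + 157 = 1114
hive 9: 1114 + 157 = 1271
hive 10: 1271 + 157 = 1428
hive 11: 1428 + 157 = 1585
hive 12: 1585 + 157 = 1742
hive 13: 1742 + 157 = 1899
hive 14: 1899 + 157 = 2056
hive 15: 2056 + 157 = 2213
hive 16: 2213 + 157 = 2370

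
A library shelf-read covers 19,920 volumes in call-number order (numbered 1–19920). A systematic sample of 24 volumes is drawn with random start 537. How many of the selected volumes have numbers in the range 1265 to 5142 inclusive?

5

k = 19920/24 = 830
First selection ≥ 1265: 537 + ⌈(1265−537)/830⌉·830 = 537 + 1×830 = 1367
Last selection ≤ 5142: 537 + ⌊(5142−537)/830⌋·830 = 537 + 5×830 = 4687
Count = 5 − 1 + 1 = 5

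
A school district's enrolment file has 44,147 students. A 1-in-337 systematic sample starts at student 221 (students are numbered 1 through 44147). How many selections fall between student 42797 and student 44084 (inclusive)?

4

k = 337
First selection ≥ 42797: 221 + ⌈(42797−221)/337⌉·337 = 221 + 127×337 = 43020
Last selection ≤ 44084: 221 + ⌊(44084−221)/337⌋·337 = 221 + 130×337 = 44031
Count = 130 − 127 + 1 = 4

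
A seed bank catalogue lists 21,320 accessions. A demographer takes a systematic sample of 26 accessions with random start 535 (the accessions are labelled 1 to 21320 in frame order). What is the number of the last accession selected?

21035

k = 21320/26 = 820
26th selection = r + (26−1)·k = 535 + 25×820 = 535 + 20500 = 21035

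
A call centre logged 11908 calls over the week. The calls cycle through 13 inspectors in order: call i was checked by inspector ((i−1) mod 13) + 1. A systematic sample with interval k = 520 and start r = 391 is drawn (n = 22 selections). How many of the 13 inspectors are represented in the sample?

Consecutive selections differ by k = 520, so their inspector numbers differ by 520 mod 13 = 0.
gcd(520, 13) = 13, so the sample visits 13/13 = 1 distinct residues mod 13.
Start 391 is inspector 1; the inspectors hit are 1.

1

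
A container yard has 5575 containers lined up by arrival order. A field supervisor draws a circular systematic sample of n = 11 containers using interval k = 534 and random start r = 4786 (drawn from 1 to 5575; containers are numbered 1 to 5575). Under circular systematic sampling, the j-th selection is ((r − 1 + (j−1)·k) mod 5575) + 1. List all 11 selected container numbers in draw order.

Selection 1: 4786
Selection 2: 4786 + 534 = 5320
Selection 3: 5320 + 534 = 5854 → 5854 − 5575 = 279
Selection 4: 279 + 534 = 813
Selection 5: 813 + 534 = 1347
Selection 6: 1347 + 534 = 1881
Selection 7: 1881 + 534 = 2415
Selection 8: 2415 + 534 = 2949
Selection 9: 2949 + 534 = 3483
Selection 10: 3483 + 534 = 4017
Selection 11: 4017 + 534 = 4551

4786, 5320, 279, 813, 1347, 1881, 2415, 2949, 3483, 4017, 4551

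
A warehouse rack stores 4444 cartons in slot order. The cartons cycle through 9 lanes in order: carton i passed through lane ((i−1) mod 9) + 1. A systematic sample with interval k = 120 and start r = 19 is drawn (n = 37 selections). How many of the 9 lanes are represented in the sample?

Consecutive selections differ by k = 120, so their lane numbers differ by 120 mod 9 = 3.
gcd(120, 9) = 3, so the sample visits 9/3 = 3 distinct residues mod 9.
Start 19 is lane 1; the lanes hit are 1, 4, 7.

3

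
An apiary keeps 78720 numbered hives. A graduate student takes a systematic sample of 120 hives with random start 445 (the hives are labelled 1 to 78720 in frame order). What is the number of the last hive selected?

78509

k = 78720/120 = 656
120th selection = r + (120−1)·k = 445 + 119×656 = 445 + 78064 = 78509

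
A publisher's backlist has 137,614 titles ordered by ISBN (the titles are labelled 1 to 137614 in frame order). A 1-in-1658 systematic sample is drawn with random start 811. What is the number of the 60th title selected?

k = 1658
60th selection = r + (60−1)·k = 811 + 59×1658 = 811 + 97822 = 98633

98633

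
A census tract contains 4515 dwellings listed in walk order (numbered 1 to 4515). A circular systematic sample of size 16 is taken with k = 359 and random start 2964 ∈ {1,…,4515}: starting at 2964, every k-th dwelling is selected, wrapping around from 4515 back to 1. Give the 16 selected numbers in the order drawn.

2964, 3323, 3682, 4041, 4400, 244, 603, 962, 1321, 1680, 2039, 2398, 2757, 3116, 3475, 3834

Selection 1: 2964
Selection 2: 2964 + 359 = 3323
Selection 3: 3323 + 359 = 3682
Selection 4: 3682 + 359 = 4041
Selection 5: 4041 + 359 = 4400
Selection 6: 4400 + 359 = 4759 → 4759 − 4515 = 244
Selection 7: 244 + 359 = 603
Selection 8: 603 + 359 = 962
Selection 9: 962 + 359 = 1321
Selection 10: 1321 + 359 = 1680
Selection 11: 1680 + 359 = 2039
Selection 12: 2039 + 359 = 2398
Selection 13: 2398 + 359 = 2757
Selection 14: 2757 + 359 = 3116
Selection 15: 3116 + 359 = 3475
Selection 16: 3475 + 359 = 3834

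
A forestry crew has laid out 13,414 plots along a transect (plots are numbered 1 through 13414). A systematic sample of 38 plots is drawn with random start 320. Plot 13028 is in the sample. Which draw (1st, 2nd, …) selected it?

k = 13414/38 = 353
position = (13028 − 320)/353 + 1 = 12708/353 + 1 = 36 + 1 = 37

37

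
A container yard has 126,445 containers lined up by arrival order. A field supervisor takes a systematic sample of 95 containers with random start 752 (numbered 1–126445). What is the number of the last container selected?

125866

k = 126445/95 = 1331
95th selection = r + (95−1)·k = 752 + 94×1331 = 752 + 125114 = 125866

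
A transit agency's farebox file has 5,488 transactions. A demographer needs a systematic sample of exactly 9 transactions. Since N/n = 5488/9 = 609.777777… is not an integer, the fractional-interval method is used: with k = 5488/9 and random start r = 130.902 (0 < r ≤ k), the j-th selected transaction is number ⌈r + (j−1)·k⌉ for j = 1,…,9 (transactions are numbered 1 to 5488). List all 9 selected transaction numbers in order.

j=1: r + 0k = 130.902 → ⌈·⌉ = 131
j=2: r + 1k = 740.679777… → ⌈·⌉ = 741
j=3: r + 2k = 1350.457555… → ⌈·⌉ = 1351
j=4: r + 3k = 1960.235333… → ⌈·⌉ = 1961
j=5: r + 4k = 2570.013111… → ⌈·⌉ = 2571
j=6: r + 5k = 3179.790888… → ⌈·⌉ = 3180
j=7: r + 6k = 3789.568666… → ⌈·⌉ = 3790
j=8: r + 7k = 4399.346444… → ⌈·⌉ = 4400
j=9: r + 8k = 5009.124222… → ⌈·⌉ = 5010

131, 741, 1351, 1961, 2571, 3180, 3790, 4400, 5010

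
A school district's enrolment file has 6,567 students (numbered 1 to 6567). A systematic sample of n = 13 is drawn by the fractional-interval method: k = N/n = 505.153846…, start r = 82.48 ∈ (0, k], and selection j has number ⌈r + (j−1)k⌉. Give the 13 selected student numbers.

j=1: r + 0k = 82.48 → ⌈·⌉ = 83
j=2: r + 1k = 587.633846… → ⌈·⌉ = 588
j=3: r + 2k = 1092.787692… → ⌈·⌉ = 1093
j=4: r + 3k = 1597.941538… → ⌈·⌉ = 1598
j=5: r + 4k = 2103.095384… → ⌈·⌉ = 2104
j=6: r + 5k = 2608.249230… → ⌈·⌉ = 2609
j=7: r + 6k = 3113.403076… → ⌈·⌉ = 3114
j=8: r + 7k = 3618.556923… → ⌈·⌉ = 3619
j=9: r + 8k = 4123.710769… → ⌈·⌉ = 4124
j=10: r + 9k = 4628.864615… → ⌈·⌉ = 4629
j=11: r + 10k = 5134.018461… → ⌈·⌉ = 5135
j=12: r + 11k = 5639.172307… → ⌈·⌉ = 5640
j=13: r + 12k = 6144.326153… → ⌈·⌉ = 6145

83, 588, 1093, 1598, 2104, 2609, 3114, 3619, 4124, 4629, 5135, 5640, 6145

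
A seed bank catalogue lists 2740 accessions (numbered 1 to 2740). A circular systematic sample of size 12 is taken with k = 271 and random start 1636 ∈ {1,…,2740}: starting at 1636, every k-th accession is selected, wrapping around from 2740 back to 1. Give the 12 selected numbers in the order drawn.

1636, 1907, 2178, 2449, 2720, 251, 522, 793, 1064, 1335, 1606, 1877

Selection 1: 1636
Selection 2: 1636 + 271 = 1907
Selection 3: 1907 + 271 = 2178
Selection 4: 2178 + 271 = 2449
Selection 5: 2449 + 271 = 2720
Selection 6: 2720 + 271 = 2991 → 2991 − 2740 = 251
Selection 7: 251 + 271 = 522
Selection 8: 522 + 271 = 793
Selection 9: 793 + 271 = 1064
Selection 10: 1064 + 271 = 1335
Selection 11: 1335 + 271 = 1606
Selection 12: 1606 + 271 = 1877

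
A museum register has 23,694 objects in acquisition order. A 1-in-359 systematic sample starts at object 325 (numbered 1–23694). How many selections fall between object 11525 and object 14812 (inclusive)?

9

k = 359
First selection ≥ 11525: 325 + ⌈(11525−325)/359⌉·359 = 325 + 32×359 = 11813
Last selection ≤ 14812: 325 + ⌊(14812−325)/359⌋·359 = 325 + 40×359 = 14685
Count = 40 − 32 + 1 = 9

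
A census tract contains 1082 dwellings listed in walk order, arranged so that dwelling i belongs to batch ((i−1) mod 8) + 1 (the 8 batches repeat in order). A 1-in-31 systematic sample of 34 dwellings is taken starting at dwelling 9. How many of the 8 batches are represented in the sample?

8

Consecutive selections differ by k = 31, so their batch numbers differ by 31 mod 8 = 7.
gcd(31, 8) = 1, so the sample visits 8/1 = 8 distinct residues mod 8.
Start 9 is batch 1; the batches hit are 1, 2, 3, 4, 5, 6, 7, 8.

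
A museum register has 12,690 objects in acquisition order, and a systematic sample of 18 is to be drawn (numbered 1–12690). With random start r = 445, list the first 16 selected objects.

k = N/n = 12690/18 = 705
object 1: 445
object 2: 445 + 705 = 1150
object 3: 1150 + 705 = 1855
object 4: 1855 + 705 = 2560
object 5: 2560 + 705 = 3265
object 6: 3265 + 705 = 3970
object 7: 3970 + 705 = 4675
object 8: 4675 + 705 = 5380
object 9: 5380 + 705 = 6085
object 10: 6085 + 705 = 6790
object 11: 6790 + 705 = 7495
object 12: 7495 + 705 = 8200
object 13: 8200 + 705 = 8905
object 14: 8905 + 705 = 9610
object 15: 9610 + 705 = 10315
object 16: 10315 + 705 = 11020

445, 1150, 1855, 2560, 3265, 3970, 4675, 5380, 6085, 6790, 7495, 8200, 8905, 9610, 10315, 11020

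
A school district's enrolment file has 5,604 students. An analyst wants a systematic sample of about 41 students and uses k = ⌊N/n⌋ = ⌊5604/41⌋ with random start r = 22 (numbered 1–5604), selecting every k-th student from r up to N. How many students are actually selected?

42

k = ⌊5604/41⌋ = 136
Achieved size = ⌊(5604 − 22)/136⌋ + 1 = ⌊5582/136⌋ + 1 = 41 + 1 = 42
(last selection: 22 + 41×136 = 5598 ≤ 5604; next would be 5734 > 5604)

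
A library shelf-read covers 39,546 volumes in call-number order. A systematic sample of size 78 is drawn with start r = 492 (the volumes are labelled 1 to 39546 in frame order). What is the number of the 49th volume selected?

k = 39546/78 = 507
49th selection = r + (49−1)·k = 492 + 48×507 = 492 + 24336 = 24828

24828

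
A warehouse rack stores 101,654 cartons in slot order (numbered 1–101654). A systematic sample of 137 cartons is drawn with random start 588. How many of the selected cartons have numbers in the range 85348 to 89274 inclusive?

k = 101654/137 = 742
First selection ≥ 85348: 588 + ⌈(85348−588)/742⌉·742 = 588 + 115×742 = 85918
Last selection ≤ 89274: 588 + ⌊(89274−588)/742⌋·742 = 588 + 119×742 = 88886
Count = 119 − 115 + 1 = 5

5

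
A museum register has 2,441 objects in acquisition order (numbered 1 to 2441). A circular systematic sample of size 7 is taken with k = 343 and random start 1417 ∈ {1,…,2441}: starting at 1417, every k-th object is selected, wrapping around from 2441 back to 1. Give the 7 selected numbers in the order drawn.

1417, 1760, 2103, 5, 348, 691, 1034

Selection 1: 1417
Selection 2: 1417 + 343 = 1760
Selection 3: 1760 + 343 = 2103
Selection 4: 2103 + 343 = 2446 → 2446 − 2441 = 5
Selection 5: 5 + 343 = 348
Selection 6: 348 + 343 = 691
Selection 7: 691 + 343 = 1034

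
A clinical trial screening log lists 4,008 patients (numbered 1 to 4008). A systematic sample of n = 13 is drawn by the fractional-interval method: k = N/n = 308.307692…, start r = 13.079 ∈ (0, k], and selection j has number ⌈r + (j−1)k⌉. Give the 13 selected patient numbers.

j=1: r + 0k = 13.079 → ⌈·⌉ = 14
j=2: r + 1k = 321.386692… → ⌈·⌉ = 322
j=3: r + 2k = 629.694384… → ⌈·⌉ = 630
j=4: r + 3k = 938.002076… → ⌈·⌉ = 939
j=5: r + 4k = 1246.309769… → ⌈·⌉ = 1247
j=6: r + 5k = 1554.617461… → ⌈·⌉ = 1555
j=7: r + 6k = 1862.925153… → ⌈·⌉ = 1863
j=8: r + 7k = 2171.232846… → ⌈·⌉ = 2172
j=9: r + 8k = 2479.540538… → ⌈·⌉ = 2480
j=10: r + 9k = 2787.848230… → ⌈·⌉ = 2788
j=11: r + 10k = 3096.155923… → ⌈·⌉ = 3097
j=12: r + 11k = 3404.463615… → ⌈·⌉ = 3405
j=13: r + 12k = 3712.771307… → ⌈·⌉ = 3713

14, 322, 630, 939, 1247, 1555, 1863, 2172, 2480, 2788, 3097, 3405, 3713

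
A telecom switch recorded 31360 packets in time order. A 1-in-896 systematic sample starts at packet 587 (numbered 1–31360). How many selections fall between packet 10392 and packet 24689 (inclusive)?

16

k = 896
First selection ≥ 10392: 587 + ⌈(10392−587)/896⌉·896 = 587 + 11×896 = 10443
Last selection ≤ 24689: 587 + ⌊(24689−587)/896⌋·896 = 587 + 26×896 = 23883
Count = 26 − 11 + 1 = 16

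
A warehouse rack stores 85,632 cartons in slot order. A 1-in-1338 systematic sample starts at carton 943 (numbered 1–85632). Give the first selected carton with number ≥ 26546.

27703

k = 1338
Steps past start: ⌈(26546 − 943)/1338⌉ = ⌈25603/1338⌉ = 20
Selected carton: 943 + 20×1338 = 27703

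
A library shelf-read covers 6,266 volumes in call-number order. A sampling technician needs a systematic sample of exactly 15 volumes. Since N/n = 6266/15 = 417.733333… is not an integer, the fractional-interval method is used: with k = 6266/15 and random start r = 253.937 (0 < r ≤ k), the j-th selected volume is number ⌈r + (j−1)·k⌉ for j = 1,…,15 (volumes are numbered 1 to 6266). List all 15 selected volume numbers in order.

j=1: r + 0k = 253.937 → ⌈·⌉ = 254
j=2: r + 1k = 671.670333… → ⌈·⌉ = 672
j=3: r + 2k = 1089.403666… → ⌈·⌉ = 1090
j=4: r + 3k = 1507.137 → ⌈·⌉ = 1508
j=5: r + 4k = 1924.870333… → ⌈·⌉ = 1925
j=6: r + 5k = 2342.603666… → ⌈·⌉ = 2343
j=7: r + 6k = 2760.337 → ⌈·⌉ = 2761
j=8: r + 7k = 3178.070333… → ⌈·⌉ = 3179
j=9: r + 8k = 3595.803666… → ⌈·⌉ = 3596
j=10: r + 9k = 4013.537 → ⌈·⌉ = 4014
j=11: r + 10k = 4431.270333… → ⌈·⌉ = 4432
j=12: r + 11k = 4849.003666… → ⌈·⌉ = 4850
j=13: r + 12k = 5266.737 → ⌈·⌉ = 5267
j=14: r + 13k = 5684.470333… → ⌈·⌉ = 5685
j=15: r + 14k = 6102.203666… → ⌈·⌉ = 6103

254, 672, 1090, 1508, 1925, 2343, 2761, 3179, 3596, 4014, 4432, 4850, 5267, 5685, 6103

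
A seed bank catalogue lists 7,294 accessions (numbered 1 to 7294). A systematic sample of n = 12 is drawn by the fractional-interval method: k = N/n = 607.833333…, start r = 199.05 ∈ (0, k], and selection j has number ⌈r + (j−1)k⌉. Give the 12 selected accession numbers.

200, 807, 1415, 2023, 2631, 3239, 3847, 4454, 5062, 5670, 6278, 6886

j=1: r + 0k = 199.05 → ⌈·⌉ = 200
j=2: r + 1k = 806.883333… → ⌈·⌉ = 807
j=3: r + 2k = 1414.716666… → ⌈·⌉ = 1415
j=4: r + 3k = 2022.55 → ⌈·⌉ = 2023
j=5: r + 4k = 2630.383333… → ⌈·⌉ = 2631
j=6: r + 5k = 3238.216666… → ⌈·⌉ = 3239
j=7: r + 6k = 3846.05 → ⌈·⌉ = 3847
j=8: r + 7k = 4453.883333… → ⌈·⌉ = 4454
j=9: r + 8k = 5061.716666… → ⌈·⌉ = 5062
j=10: r + 9k = 5669.55 → ⌈·⌉ = 5670
j=11: r + 10k = 6277.383333… → ⌈·⌉ = 6278
j=12: r + 11k = 6885.216666… → ⌈·⌉ = 6886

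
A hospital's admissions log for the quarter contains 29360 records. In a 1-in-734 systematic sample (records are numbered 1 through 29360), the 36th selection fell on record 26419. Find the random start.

729

k = 734
r = 26419 − (36−1)×734 = 26419 − 25690 = 729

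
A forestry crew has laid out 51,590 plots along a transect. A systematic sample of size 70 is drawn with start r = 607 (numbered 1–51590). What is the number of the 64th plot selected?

k = 51590/70 = 737
64th selection = r + (64−1)·k = 607 + 63×737 = 607 + 46431 = 47038

47038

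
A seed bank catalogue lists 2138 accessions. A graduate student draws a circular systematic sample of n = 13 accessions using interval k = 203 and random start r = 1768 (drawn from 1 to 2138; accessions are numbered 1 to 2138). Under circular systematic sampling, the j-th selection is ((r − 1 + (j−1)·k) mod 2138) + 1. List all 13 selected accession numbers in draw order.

Selection 1: 1768
Selection 2: 1768 + 203 = 1971
Selection 3: 1971 + 203 = 2174 → 2174 − 2138 = 36
Selection 4: 36 + 203 = 239
Selection 5: 239 + 203 = 442
Selection 6: 442 + 203 = 645
Selection 7: 645 + 203 = 848
Selection 8: 848 + 203 = 1051
Selection 9: 1051 + 203 = 1254
Selection 10: 1254 + 203 = 1457
Selection 11: 1457 + 203 = 1660
Selection 12: 1660 + 203 = 1863
Selection 13: 1863 + 203 = 2066

1768, 1971, 36, 239, 442, 645, 848, 1051, 1254, 1457, 1660, 1863, 2066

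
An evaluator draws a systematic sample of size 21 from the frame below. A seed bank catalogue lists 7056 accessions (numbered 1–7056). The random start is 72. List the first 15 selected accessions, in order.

k = N/n = 7056/21 = 336
accession 1: 72
accession 2: 72 + 336 = 408
accession 3: 408 + 336 = 744
accession 4: 744 + 336 = 1080
accession 5: 1080 + 336 = 1416
accession 6: 1416 + 336 = 1752
accession 7: 1752 + 336 = 2088
accession 8: 2088 + 336 = 2424
accession 9: 2424 + 336 = 2760
accession 10: 2760 + 336 = 3096
accession 11: 3096 + 336 = 3432
accession 12: 3432 + 336 = 3768
accession 13: 3768 + 336 = 4104
accession 14: 4104 + 336 = 4440
accession 15: 4440 + 336 = 4776

72, 408, 744, 1080, 1416, 1752, 2088, 2424, 2760, 3096, 3432, 3768, 4104, 4440, 4776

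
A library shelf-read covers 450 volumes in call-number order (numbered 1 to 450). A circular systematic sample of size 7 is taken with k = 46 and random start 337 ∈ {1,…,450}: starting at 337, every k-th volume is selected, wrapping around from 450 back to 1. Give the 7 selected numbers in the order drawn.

Selection 1: 337
Selection 2: 337 + 46 = 383
Selection 3: 383 + 46 = 429
Selection 4: 429 + 46 = 475 → 475 − 450 = 25
Selection 5: 25 + 46 = 71
Selection 6: 71 + 46 = 117
Selection 7: 117 + 46 = 163

337, 383, 429, 25, 71, 117, 163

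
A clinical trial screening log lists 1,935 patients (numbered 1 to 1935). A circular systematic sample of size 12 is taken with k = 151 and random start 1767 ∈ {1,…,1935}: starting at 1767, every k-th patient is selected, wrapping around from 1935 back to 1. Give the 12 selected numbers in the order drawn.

1767, 1918, 134, 285, 436, 587, 738, 889, 1040, 1191, 1342, 1493

Selection 1: 1767
Selection 2: 1767 + 151 = 1918
Selection 3: 1918 + 151 = 2069 → 2069 − 1935 = 134
Selection 4: 134 + 151 = 285
Selection 5: 285 + 151 = 436
Selection 6: 436 + 151 = 587
Selection 7: 587 + 151 = 738
Selection 8: 738 + 151 = 889
Selection 9: 889 + 151 = 1040
Selection 10: 1040 + 151 = 1191
Selection 11: 1191 + 151 = 1342
Selection 12: 1342 + 151 = 1493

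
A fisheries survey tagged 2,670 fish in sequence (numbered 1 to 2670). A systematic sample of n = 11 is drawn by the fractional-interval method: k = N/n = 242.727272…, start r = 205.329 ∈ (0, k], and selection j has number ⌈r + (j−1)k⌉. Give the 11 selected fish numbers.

j=1: r + 0k = 205.329 → ⌈·⌉ = 206
j=2: r + 1k = 448.056272… → ⌈·⌉ = 449
j=3: r + 2k = 690.783545… → ⌈·⌉ = 691
j=4: r + 3k = 933.510818… → ⌈·⌉ = 934
j=5: r + 4k = 1176.238090… → ⌈·⌉ = 1177
j=6: r + 5k = 1418.965363… → ⌈·⌉ = 1419
j=7: r + 6k = 1661.692636… → ⌈·⌉ = 1662
j=8: r + 7k = 1904.419909… → ⌈·⌉ = 1905
j=9: r + 8k = 2147.147181… → ⌈·⌉ = 2148
j=10: r + 9k = 2389.874454… → ⌈·⌉ = 2390
j=11: r + 10k = 2632.601727… → ⌈·⌉ = 2633

206, 449, 691, 934, 1177, 1419, 1662, 1905, 2148, 2390, 2633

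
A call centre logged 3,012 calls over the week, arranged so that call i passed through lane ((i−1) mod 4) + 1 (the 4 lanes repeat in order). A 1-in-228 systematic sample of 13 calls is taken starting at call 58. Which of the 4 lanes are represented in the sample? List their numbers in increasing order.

2

Consecutive selections differ by k = 228, so their lane numbers differ by 228 mod 4 = 0.
gcd(228, 4) = 4, so the sample visits 4/4 = 1 distinct residues mod 4.
Start 58 is lane 2; the lanes hit are 2.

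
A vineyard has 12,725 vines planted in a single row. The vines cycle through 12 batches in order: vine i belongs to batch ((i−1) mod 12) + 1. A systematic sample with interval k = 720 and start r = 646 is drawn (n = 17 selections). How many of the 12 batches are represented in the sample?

Consecutive selections differ by k = 720, so their batch numbers differ by 720 mod 12 = 0.
gcd(720, 12) = 12, so the sample visits 12/12 = 1 distinct residues mod 12.
Start 646 is batch 10; the batches hit are 10.

1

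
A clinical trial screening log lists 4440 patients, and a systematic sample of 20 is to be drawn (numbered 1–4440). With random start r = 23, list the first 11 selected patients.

23, 245, 467, 689, 911, 1133, 1355, 1577, 1799, 2021, 2243

k = N/n = 4440/20 = 222
patient 1: 23
patient 2: 23 + 222 = 245
patient 3: 245 + 222 = 467
patient 4: 467 + 222 = 689
patient 5: 689 + 222 = 911
patient 6: 911 + 222 = 1133
patient 7: 1133 + 222 = 1355
patient 8: 1355 + 222 = 1577
patient 9: 1577 + 222 = 1799
patient 10: 1799 + 222 = 2021
patient 11: 2021 + 222 = 2243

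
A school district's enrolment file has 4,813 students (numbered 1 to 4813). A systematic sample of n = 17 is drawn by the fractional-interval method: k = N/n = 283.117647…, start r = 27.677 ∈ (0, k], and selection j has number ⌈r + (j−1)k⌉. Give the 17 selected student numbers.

28, 311, 594, 878, 1161, 1444, 1727, 2010, 2293, 2576, 2859, 3142, 3426, 3709, 3992, 4275, 4558

j=1: r + 0k = 27.677 → ⌈·⌉ = 28
j=2: r + 1k = 310.794647… → ⌈·⌉ = 311
j=3: r + 2k = 593.912294… → ⌈·⌉ = 594
j=4: r + 3k = 877.029941… → ⌈·⌉ = 878
j=5: r + 4k = 1160.147588… → ⌈·⌉ = 1161
j=6: r + 5k = 1443.265235… → ⌈·⌉ = 1444
j=7: r + 6k = 1726.382882… → ⌈·⌉ = 1727
j=8: r + 7k = 2009.500529… → ⌈·⌉ = 2010
j=9: r + 8k = 2292.618176… → ⌈·⌉ = 2293
j=10: r + 9k = 2575.735823… → ⌈·⌉ = 2576
j=11: r + 10k = 2858.853470… → ⌈·⌉ = 2859
j=12: r + 11k = 3141.971117… → ⌈·⌉ = 3142
j=13: r + 12k = 3425.088764… → ⌈·⌉ = 3426
j=14: r + 13k = 3708.206411… → ⌈·⌉ = 3709
j=15: r + 14k = 3991.324058… → ⌈·⌉ = 3992
j=16: r + 15k = 4274.441705… → ⌈·⌉ = 4275
j=17: r + 16k = 4557.559352… → ⌈·⌉ = 4558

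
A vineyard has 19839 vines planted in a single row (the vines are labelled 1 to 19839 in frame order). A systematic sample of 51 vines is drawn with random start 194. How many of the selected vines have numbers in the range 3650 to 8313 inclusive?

k = 19839/51 = 389
First selection ≥ 3650: 194 + ⌈(3650−194)/389⌉·389 = 194 + 9×389 = 3695
Last selection ≤ 8313: 194 + ⌊(8313−194)/389⌋·389 = 194 + 20×389 = 7974
Count = 20 − 9 + 1 = 12

12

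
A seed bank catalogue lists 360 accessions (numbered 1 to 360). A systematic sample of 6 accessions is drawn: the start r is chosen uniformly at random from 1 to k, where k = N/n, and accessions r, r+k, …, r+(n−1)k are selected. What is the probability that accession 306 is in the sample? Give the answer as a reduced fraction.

1/60

k = 360/6 = 60.
Accession 306 is selected iff r ≡ 306 (mod 60); exactly one such r in {1,…,60}.
Inclusion probability = 1/60.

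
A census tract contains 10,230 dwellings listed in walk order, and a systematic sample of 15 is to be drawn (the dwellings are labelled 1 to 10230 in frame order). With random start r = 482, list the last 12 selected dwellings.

k = N/n = 10230/15 = 682
4th selection = 482 + 3×682 = 2528
5th: 2528 + 682 = 3210
6th: 3210 + 682 = 3892
7th: 3892 + 682 = 4574
8th: 4574 + 682 = 5256
9th: 5256 + 682 = 5938
10th: 5938 + 682 = 6620
11th: 6620 + 682 = 7302
12th: 7302 + 682 = 7984
13th: 7984 + 682 = 8666
14th: 8666 + 682 = 9348
15th: 9348 + 682 = 10030

2528, 3210, 3892, 4574, 5256, 5938, 6620, 7302, 7984, 8666, 9348, 10030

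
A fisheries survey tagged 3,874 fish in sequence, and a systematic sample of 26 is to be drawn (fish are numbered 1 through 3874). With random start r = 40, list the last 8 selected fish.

2722, 2871, 3020, 3169, 3318, 3467, 3616, 3765

k = N/n = 3874/26 = 149
19th selection = 40 + 18×149 = 2722
20th: 2722 + 149 = 2871
21st: 2871 + 149 = 3020
22nd: 3020 + 149 = 3169
23rd: 3169 + 149 = 3318
24th: 3318 + 149 = 3467
25th: 3467 + 149 = 3616
26th: 3616 + 149 = 3765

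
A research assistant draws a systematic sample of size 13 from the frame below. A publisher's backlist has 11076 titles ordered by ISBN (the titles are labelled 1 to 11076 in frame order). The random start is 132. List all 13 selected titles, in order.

132, 984, 1836, 2688, 3540, 4392, 5244, 6096, 6948, 7800, 8652, 9504, 10356

k = N/n = 11076/13 = 852
title 1: 132
title 2: 132 + 852 = 984
title 3: 984 + 852 = 1836
title 4: 1836 + 852 = 2688
title 5: 2688 + 852 = 3540
title 6: 3540 + 852 = 4392
title 7: 4392 + 852 = 5244
title 8: 5244 + 852 = 6096
title 9: 6096 + 852 = 6948
title 10: 6948 + 852 = 7800
title 11: 7800 + 852 = 8652
title 12: 8652 + 852 = 9504
title 13: 9504 + 852 = 10356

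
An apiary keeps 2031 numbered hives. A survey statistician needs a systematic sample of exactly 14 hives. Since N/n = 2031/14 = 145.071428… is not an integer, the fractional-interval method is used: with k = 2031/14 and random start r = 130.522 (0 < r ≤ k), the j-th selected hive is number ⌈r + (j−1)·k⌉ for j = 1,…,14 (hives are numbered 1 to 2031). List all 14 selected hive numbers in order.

131, 276, 421, 566, 711, 856, 1001, 1147, 1292, 1437, 1582, 1727, 1872, 2017

j=1: r + 0k = 130.522 → ⌈·⌉ = 131
j=2: r + 1k = 275.593428… → ⌈·⌉ = 276
j=3: r + 2k = 420.664857… → ⌈·⌉ = 421
j=4: r + 3k = 565.736285… → ⌈·⌉ = 566
j=5: r + 4k = 710.807714… → ⌈·⌉ = 711
j=6: r + 5k = 855.879142… → ⌈·⌉ = 856
j=7: r + 6k = 1000.950571… → ⌈·⌉ = 1001
j=8: r + 7k = 1146.022 → ⌈·⌉ = 1147
j=9: r + 8k = 1291.093428… → ⌈·⌉ = 1292
j=10: r + 9k = 1436.164857… → ⌈·⌉ = 1437
j=11: r + 10k = 1581.236285… → ⌈·⌉ = 1582
j=12: r + 11k = 1726.307714… → ⌈·⌉ = 1727
j=13: r + 12k = 1871.379142… → ⌈·⌉ = 1872
j=14: r + 13k = 2016.450571… → ⌈·⌉ = 2017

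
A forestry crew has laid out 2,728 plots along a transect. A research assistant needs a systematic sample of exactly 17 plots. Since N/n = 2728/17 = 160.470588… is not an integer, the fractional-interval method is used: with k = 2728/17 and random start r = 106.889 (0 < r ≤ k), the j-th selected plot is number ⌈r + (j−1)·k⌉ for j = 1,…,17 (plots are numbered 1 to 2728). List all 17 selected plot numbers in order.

107, 268, 428, 589, 749, 910, 1070, 1231, 1391, 1552, 1712, 1873, 2033, 2194, 2354, 2514, 2675

j=1: r + 0k = 106.889 → ⌈·⌉ = 107
j=2: r + 1k = 267.359588… → ⌈·⌉ = 268
j=3: r + 2k = 427.830176… → ⌈·⌉ = 428
j=4: r + 3k = 588.300764… → ⌈·⌉ = 589
j=5: r + 4k = 748.771352… → ⌈·⌉ = 749
j=6: r + 5k = 909.241941… → ⌈·⌉ = 910
j=7: r + 6k = 1069.712529… → ⌈·⌉ = 1070
j=8: r + 7k = 1230.183117… → ⌈·⌉ = 1231
j=9: r + 8k = 1390.653705… → ⌈·⌉ = 1391
j=10: r + 9k = 1551.124294… → ⌈·⌉ = 1552
j=11: r + 10k = 1711.594882… → ⌈·⌉ = 1712
j=12: r + 11k = 1872.065470… → ⌈·⌉ = 1873
j=13: r + 12k = 2032.536058… → ⌈·⌉ = 2033
j=14: r + 13k = 2193.006647… → ⌈·⌉ = 2194
j=15: r + 14k = 2353.477235… → ⌈·⌉ = 2354
j=16: r + 15k = 2513.947823… → ⌈·⌉ = 2514
j=17: r + 16k = 2674.418411… → ⌈·⌉ = 2675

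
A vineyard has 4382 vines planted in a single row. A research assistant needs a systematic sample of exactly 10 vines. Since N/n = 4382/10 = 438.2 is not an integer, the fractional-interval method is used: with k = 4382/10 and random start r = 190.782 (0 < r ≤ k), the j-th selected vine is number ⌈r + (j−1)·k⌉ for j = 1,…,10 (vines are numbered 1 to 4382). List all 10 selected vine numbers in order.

j=1: r + 0k = 190.782 → ⌈·⌉ = 191
j=2: r + 1k = 628.982 → ⌈·⌉ = 629
j=3: r + 2k = 1067.182 → ⌈·⌉ = 1068
j=4: r + 3k = 1505.382 → ⌈·⌉ = 1506
j=5: r + 4k = 1943.582 → ⌈·⌉ = 1944
j=6: r + 5k = 2381.782 → ⌈·⌉ = 2382
j=7: r + 6k = 2819.982 → ⌈·⌉ = 2820
j=8: r + 7k = 3258.182 → ⌈·⌉ = 3259
j=9: r + 8k = 3696.382 → ⌈·⌉ = 3697
j=10: r + 9k = 4134.582 → ⌈·⌉ = 4135

191, 629, 1068, 1506, 1944, 2382, 2820, 3259, 3697, 4135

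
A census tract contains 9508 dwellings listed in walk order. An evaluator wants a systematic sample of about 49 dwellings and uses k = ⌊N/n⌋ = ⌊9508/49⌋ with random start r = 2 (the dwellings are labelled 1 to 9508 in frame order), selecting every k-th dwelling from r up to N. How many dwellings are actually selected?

k = ⌊9508/49⌋ = 194
Achieved size = ⌊(9508 − 2)/194⌋ + 1 = ⌊9506/194⌋ + 1 = 49 + 1 = 50
(last selection: 2 + 49×194 = 9508 ≤ 9508; next would be 9702 > 9508)

50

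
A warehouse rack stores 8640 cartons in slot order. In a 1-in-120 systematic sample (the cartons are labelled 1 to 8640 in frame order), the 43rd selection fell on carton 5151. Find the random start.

k = 120
r = 5151 − (43−1)×120 = 5151 − 5040 = 111

111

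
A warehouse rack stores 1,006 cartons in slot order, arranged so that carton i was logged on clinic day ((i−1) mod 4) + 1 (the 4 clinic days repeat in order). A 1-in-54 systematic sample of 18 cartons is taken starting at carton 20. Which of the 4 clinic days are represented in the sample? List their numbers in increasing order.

2, 4

Consecutive selections differ by k = 54, so their clinic day numbers differ by 54 mod 4 = 2.
gcd(54, 4) = 2, so the sample visits 4/2 = 2 distinct residues mod 4.
Start 20 is clinic day 4; the clinic days hit are 2, 4.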